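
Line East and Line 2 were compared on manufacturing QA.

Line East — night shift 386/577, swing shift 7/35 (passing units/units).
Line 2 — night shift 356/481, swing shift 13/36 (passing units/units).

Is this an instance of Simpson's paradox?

No

Night shift: Line East 386/577 = 66.9%, Line 2 356/481 = 74.0% → Line 2
Swing shift: Line East 7/35 = 20.0%, Line 2 13/36 = 36.1% → Line 2
Overall: Line East 393/612 = 64.2%, Line 2 369/517 = 71.4% → Line 2
Line 2 wins overall and in every shift group — no reversal.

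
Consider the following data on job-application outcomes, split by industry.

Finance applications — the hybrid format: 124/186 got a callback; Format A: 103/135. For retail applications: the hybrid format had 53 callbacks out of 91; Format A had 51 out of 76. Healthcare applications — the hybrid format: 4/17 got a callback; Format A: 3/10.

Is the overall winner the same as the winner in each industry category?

Finance: the hybrid format 124/186 = 66.7%, Format A 103/135 = 76.3% → Format A
Retail: the hybrid format 53/91 = 58.2%, Format A 51/76 = 67.1% → Format A
Healthcare: the hybrid format 4/17 = 23.5%, Format A 3/10 = 30.0% → Format A
Overall: the hybrid format 181/294 = 61.6%, Format A 157/221 = 71.0% → Format A
Format A wins overall and in every industry group — no reversal.

Yes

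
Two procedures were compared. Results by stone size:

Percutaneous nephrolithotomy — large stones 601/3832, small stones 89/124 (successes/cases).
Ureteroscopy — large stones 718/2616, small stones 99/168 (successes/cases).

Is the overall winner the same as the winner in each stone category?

No

Large stones: percutaneous nephrolithotomy 601/3832 = 15.7%, ureteroscopy 718/2616 = 27.4% → ureteroscopy
Small stones: percutaneous nephrolithotomy 89/124 = 71.8%, ureteroscopy 99/168 = 58.9% → percutaneous nephrolithotomy
Overall: percutaneous nephrolithotomy 690/3956 = 17.4%, ureteroscopy 817/2784 = 29.3% → ureteroscopy
Neither sweeps: percutaneous nephrolithotomy wins 1 of 2 groups, ureteroscopy wins 1. Ureteroscopy wins overall but not every group — no Simpson reversal.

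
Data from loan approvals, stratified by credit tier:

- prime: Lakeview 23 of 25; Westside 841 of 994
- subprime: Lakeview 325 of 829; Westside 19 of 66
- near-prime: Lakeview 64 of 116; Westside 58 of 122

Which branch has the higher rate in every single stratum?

Lakeview

Prime: Lakeview 23/25 = 92.0%, Westside 841/994 = 84.6% → Lakeview
Subprime: Lakeview 325/829 = 39.2%, Westside 19/66 = 28.8% → Lakeview
Near-prime: Lakeview 64/116 = 55.2%, Westside 58/122 = 47.5% → Lakeview
Lakeview has the higher rate in all 3 groups.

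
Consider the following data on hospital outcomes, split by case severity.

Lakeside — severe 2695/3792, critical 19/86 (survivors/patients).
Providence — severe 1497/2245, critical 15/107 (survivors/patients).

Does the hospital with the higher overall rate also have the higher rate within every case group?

Severe: Lakeside 2695/3792 = 71.1%, Providence 1497/2245 = 66.7% → Lakeside
Critical: Lakeside 19/86 = 22.1%, Providence 15/107 = 14.0% → Lakeside
Overall: Lakeside 2714/3878 = 70.0%, Providence 1512/2352 = 64.3% → Lakeside
Lakeside wins overall and in every case group — no reversal.

Yes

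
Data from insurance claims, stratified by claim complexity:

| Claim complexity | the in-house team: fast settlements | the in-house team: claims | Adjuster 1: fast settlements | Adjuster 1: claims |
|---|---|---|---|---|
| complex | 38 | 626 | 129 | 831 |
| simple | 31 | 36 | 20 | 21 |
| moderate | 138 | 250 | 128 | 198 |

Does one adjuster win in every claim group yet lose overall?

No

Complex: the in-house team 38/626 = 6.1%, Adjuster 1 129/831 = 15.5% → Adjuster 1
Simple: the in-house team 31/36 = 86.1%, Adjuster 1 20/21 = 95.2% → Adjuster 1
Moderate: the in-house team 138/250 = 55.2%, Adjuster 1 128/198 = 64.6% → Adjuster 1
Overall: the in-house team 207/912 = 22.7%, Adjuster 1 277/1050 = 26.4% → Adjuster 1
Adjuster 1 wins overall and in every claim group — no reversal.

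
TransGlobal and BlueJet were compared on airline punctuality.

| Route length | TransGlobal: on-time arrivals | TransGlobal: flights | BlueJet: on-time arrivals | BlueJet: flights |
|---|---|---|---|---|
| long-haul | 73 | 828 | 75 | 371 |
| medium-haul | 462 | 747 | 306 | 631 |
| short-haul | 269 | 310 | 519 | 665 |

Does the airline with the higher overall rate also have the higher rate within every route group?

No

Long-haul: TransGlobal 73/828 = 8.8%, BlueJet 75/371 = 20.2% → BlueJet
Medium-haul: TransGlobal 462/747 = 61.8%, BlueJet 306/631 = 48.5% → TransGlobal
Short-haul: TransGlobal 269/310 = 86.8%, BlueJet 519/665 = 78.0% → TransGlobal
Overall: TransGlobal 804/1885 = 42.7%, BlueJet 900/1667 = 54.0% → BlueJet
Neither sweeps: TransGlobal wins 2 of 3 groups, BlueJet wins 1. BlueJet wins overall but not every group — no Simpson reversal.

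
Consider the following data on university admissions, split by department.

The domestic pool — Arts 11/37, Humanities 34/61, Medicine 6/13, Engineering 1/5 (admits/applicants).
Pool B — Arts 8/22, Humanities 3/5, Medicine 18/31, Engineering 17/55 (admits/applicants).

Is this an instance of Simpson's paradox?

Yes

Arts: the domestic pool 11/37 = 29.7%, Pool B 8/22 = 36.4% → Pool B
Humanities: the domestic pool 34/61 = 55.7%, Pool B 3/5 = 60.0% → Pool B
Medicine: the domestic pool 6/13 = 46.2%, Pool B 18/31 = 58.1% → Pool B
Engineering: the domestic pool 1/5 = 20.0%, Pool B 17/55 = 30.9% → Pool B
Overall: the domestic pool 52/116 = 44.8%, Pool B 46/113 = 40.7% → the domestic pool
Pool B wins each department group but the domestic pool wins overall — the comparison reverses. Pool B's applicants skew toward Engineering, which has a lower base rate.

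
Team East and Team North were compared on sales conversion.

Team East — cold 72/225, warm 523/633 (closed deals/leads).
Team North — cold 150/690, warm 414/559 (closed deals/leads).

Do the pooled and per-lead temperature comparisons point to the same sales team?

Cold: Team East 72/225 = 32.0%, Team North 150/690 = 21.7% → Team East
Warm: Team East 523/633 = 82.6%, Team North 414/559 = 74.1% → Team East
Overall: Team East 595/858 = 69.3%, Team North 564/1249 = 45.2% → Team East
Team East wins overall and in every lead group — no reversal.

Yes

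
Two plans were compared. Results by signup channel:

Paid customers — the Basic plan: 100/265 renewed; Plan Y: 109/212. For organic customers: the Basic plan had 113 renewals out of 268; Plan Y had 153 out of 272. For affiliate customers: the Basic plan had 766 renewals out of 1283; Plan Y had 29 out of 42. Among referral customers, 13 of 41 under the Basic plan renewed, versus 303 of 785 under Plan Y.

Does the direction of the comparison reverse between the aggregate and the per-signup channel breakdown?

Yes

Paid: the Basic plan 100/265 = 37.7%, Plan Y 109/212 = 51.4% → Plan Y
Organic: the Basic plan 113/268 = 42.2%, Plan Y 153/272 = 56.2% → Plan Y
Affiliate: the Basic plan 766/1283 = 59.7%, Plan Y 29/42 = 69.0% → Plan Y
Referral: the Basic plan 13/41 = 31.7%, Plan Y 303/785 = 38.6% → Plan Y
Overall: the Basic plan 992/1857 = 53.4%, Plan Y 594/1311 = 45.3% → the Basic plan
Plan Y wins each signup group but the Basic plan wins overall — the comparison reverses. Plan Y's customers skew toward referral, which has a lower base rate.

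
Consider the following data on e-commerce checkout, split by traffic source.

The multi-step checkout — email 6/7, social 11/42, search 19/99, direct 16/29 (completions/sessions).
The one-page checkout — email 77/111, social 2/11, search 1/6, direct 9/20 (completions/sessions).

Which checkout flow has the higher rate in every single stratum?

Email: the multi-step checkout 6/7 = 85.7%, the one-page checkout 77/111 = 69.4% → the multi-step checkout
Social: the multi-step checkout 11/42 = 26.2%, the one-page checkout 2/11 = 18.2% → the multi-step checkout
Search: the multi-step checkout 19/99 = 19.2%, the one-page checkout 1/6 = 16.7% → the multi-step checkout
Direct: the multi-step checkout 16/29 = 55.2%, the one-page checkout 9/20 = 45.0% → the multi-step checkout
The multi-step checkout has the higher rate in all 4 groups.

the multi-step checkout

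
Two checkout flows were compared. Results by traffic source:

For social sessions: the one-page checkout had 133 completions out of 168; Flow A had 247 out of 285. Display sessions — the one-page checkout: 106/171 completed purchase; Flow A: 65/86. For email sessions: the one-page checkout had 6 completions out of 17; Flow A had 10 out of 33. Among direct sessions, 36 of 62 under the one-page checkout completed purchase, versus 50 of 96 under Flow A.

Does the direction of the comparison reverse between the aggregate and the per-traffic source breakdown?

Social: the one-page checkout 133/168 = 79.2%, Flow A 247/285 = 86.7% → Flow A
Display: the one-page checkout 106/171 = 62.0%, Flow A 65/86 = 75.6% → Flow A
Email: the one-page checkout 6/17 = 35.3%, Flow A 10/33 = 30.3% → the one-page checkout
Direct: the one-page checkout 36/62 = 58.1%, Flow A 50/96 = 52.1% → the one-page checkout
Overall: the one-page checkout 281/418 = 67.2%, Flow A 372/500 = 74.4% → Flow A
Neither sweeps: the one-page checkout wins 2 of 4 groups, Flow A wins 2. Flow A wins overall but not every group — no Simpson reversal.

No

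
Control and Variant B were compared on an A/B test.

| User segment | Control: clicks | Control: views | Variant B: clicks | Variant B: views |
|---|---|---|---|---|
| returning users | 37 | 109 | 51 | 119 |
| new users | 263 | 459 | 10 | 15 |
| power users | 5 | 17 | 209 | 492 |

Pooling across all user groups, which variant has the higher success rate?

Returning users: Control 37/109 = 33.9%, Variant B 51/119 = 42.9% → Variant B
New users: Control 263/459 = 57.3%, Variant B 10/15 = 66.7% → Variant B
Power users: Control 5/17 = 29.4%, Variant B 209/492 = 42.5% → Variant B
Overall: Control 305/585 = 52.1%, Variant B 270/626 = 43.1% → Control
(Variant B wins every user group but Control wins overall — Variant B's views skew toward the low-rate power users group.)

Control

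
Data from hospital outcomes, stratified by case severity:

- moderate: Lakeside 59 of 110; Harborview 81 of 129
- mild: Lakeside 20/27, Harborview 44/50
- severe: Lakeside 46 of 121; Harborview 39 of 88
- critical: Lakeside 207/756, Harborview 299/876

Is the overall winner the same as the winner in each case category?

Yes

Moderate: Lakeside 59/110 = 53.6%, Harborview 81/129 = 62.8% → Harborview
Mild: Lakeside 20/27 = 74.1%, Harborview 44/50 = 88.0% → Harborview
Severe: Lakeside 46/121 = 38.0%, Harborview 39/88 = 44.3% → Harborview
Critical: Lakeside 207/756 = 27.4%, Harborview 299/876 = 34.1% → Harborview
Overall: Lakeside 332/1014 = 32.7%, Harborview 463/1143 = 40.5% → Harborview
Harborview wins overall and in every case group — no reversal.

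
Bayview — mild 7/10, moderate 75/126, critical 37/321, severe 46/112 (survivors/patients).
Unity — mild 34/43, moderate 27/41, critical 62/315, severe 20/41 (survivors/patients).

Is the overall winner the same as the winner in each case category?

Mild: Bayview 7/10 = 70.0%, Unity 34/43 = 79.1% → Unity
Moderate: Bayview 75/126 = 59.5%, Unity 27/41 = 65.9% → Unity
Critical: Bayview 37/321 = 11.5%, Unity 62/315 = 19.7% → Unity
Severe: Bayview 46/112 = 41.1%, Unity 20/41 = 48.8% → Unity
Overall: Bayview 165/569 = 29.0%, Unity 143/440 = 32.5% → Unity
Unity wins overall and in every case group — no reversal.

Yes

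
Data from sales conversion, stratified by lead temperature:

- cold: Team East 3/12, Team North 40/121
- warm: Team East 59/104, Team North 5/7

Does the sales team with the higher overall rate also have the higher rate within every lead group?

Cold: Team East 3/12 = 25.0%, Team North 40/121 = 33.1% → Team North
Warm: Team East 59/104 = 56.7%, Team North 5/7 = 71.4% → Team North
Overall: Team East 62/116 = 53.4%, Team North 45/128 = 35.2% → Team East
Team North wins each lead group but Team East wins overall — the comparison reverses. Team North's leads skew toward cold, which has a lower base rate.

No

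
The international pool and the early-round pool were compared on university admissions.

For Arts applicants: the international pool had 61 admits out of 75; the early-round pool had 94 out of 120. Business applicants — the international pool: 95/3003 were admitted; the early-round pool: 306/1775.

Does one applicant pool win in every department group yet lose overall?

No

Arts: the international pool 61/75 = 81.3%, the early-round pool 94/120 = 78.3% → the international pool
Business: the international pool 95/3003 = 3.2%, the early-round pool 306/1775 = 17.2% → the early-round pool
Overall: the international pool 156/3078 = 5.1%, the early-round pool 400/1895 = 21.1% → the early-round pool
Neither sweeps: the international pool wins 1 of 2 groups, the early-round pool wins 1. The early-round pool wins overall but not every group — no Simpson reversal.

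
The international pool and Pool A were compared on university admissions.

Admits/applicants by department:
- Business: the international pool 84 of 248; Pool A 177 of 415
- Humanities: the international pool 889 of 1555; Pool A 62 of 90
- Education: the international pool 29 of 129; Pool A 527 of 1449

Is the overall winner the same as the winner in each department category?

Business: the international pool 84/248 = 33.9%, Pool A 177/415 = 42.7% → Pool A
Humanities: the international pool 889/1555 = 57.2%, Pool A 62/90 = 68.9% → Pool A
Education: the international pool 29/129 = 22.5%, Pool A 527/1449 = 36.4% → Pool A
Overall: the international pool 1002/1932 = 51.9%, Pool A 766/1954 = 39.2% → the international pool
Pool A wins each department group but the international pool wins overall — the comparison reverses. Pool A's applicants skew toward Education, which has a lower base rate.

No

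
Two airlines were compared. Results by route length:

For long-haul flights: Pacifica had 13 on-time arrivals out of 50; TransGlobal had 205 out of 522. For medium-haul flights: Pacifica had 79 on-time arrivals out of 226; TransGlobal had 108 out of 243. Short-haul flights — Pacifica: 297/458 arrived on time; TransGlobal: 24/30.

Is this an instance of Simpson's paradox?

Yes

Long-haul: Pacifica 13/50 = 26.0%, TransGlobal 205/522 = 39.3% → TransGlobal
Medium-haul: Pacifica 79/226 = 35.0%, TransGlobal 108/243 = 44.4% → TransGlobal
Short-haul: Pacifica 297/458 = 64.8%, TransGlobal 24/30 = 80.0% → TransGlobal
Overall: Pacifica 389/734 = 53.0%, TransGlobal 337/795 = 42.4% → Pacifica
TransGlobal wins each route group but Pacifica wins overall — the comparison reverses. TransGlobal's flights skew toward long-haul, which has a lower base rate.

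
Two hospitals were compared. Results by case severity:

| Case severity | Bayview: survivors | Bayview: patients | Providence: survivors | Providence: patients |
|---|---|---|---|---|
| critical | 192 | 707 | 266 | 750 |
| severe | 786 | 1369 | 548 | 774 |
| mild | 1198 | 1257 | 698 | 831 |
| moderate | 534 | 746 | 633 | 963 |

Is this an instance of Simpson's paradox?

No

Critical: Bayview 192/707 = 27.2%, Providence 266/750 = 35.5% → Providence
Severe: Bayview 786/1369 = 57.4%, Providence 548/774 = 70.8% → Providence
Mild: Bayview 1198/1257 = 95.3%, Providence 698/831 = 84.0% → Bayview
Moderate: Bayview 534/746 = 71.6%, Providence 633/963 = 65.7% → Bayview
Overall: Bayview 2710/4079 = 66.4%, Providence 2145/3318 = 64.6% → Bayview
Neither sweeps: Bayview wins 2 of 4 groups, Providence wins 2. Bayview wins overall but not every group — no Simpson reversal.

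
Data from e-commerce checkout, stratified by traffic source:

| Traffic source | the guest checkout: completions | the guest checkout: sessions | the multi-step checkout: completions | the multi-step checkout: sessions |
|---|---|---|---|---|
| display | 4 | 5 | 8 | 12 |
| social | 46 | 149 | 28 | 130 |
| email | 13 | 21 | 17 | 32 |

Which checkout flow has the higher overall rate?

the guest checkout

Display: the guest checkout 4/5 = 80.0%, the multi-step checkout 8/12 = 66.7% → the guest checkout
Social: the guest checkout 46/149 = 30.9%, the multi-step checkout 28/130 = 21.5% → the guest checkout
Email: the guest checkout 13/21 = 61.9%, the multi-step checkout 17/32 = 53.1% → the guest checkout
Overall: the guest checkout 63/175 = 36.0%, the multi-step checkout 53/174 = 30.5% → the guest checkout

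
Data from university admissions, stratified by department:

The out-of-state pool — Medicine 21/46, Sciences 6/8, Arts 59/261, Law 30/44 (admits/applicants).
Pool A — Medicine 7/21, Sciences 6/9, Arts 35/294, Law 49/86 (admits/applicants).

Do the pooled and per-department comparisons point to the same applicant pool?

Medicine: the out-of-state pool 21/46 = 45.7%, Pool A 7/21 = 33.3% → the out-of-state pool
Sciences: the out-of-state pool 6/8 = 75.0%, Pool A 6/9 = 66.7% → the out-of-state pool
Arts: the out-of-state pool 59/261 = 22.6%, Pool A 35/294 = 11.9% → the out-of-state pool
Law: the out-of-state pool 30/44 = 68.2%, Pool A 49/86 = 57.0% → the out-of-state pool
Overall: the out-of-state pool 116/359 = 32.3%, Pool A 97/410 = 23.7% → the out-of-state pool
The out-of-state pool wins overall and in every department group — no reversal.

Yes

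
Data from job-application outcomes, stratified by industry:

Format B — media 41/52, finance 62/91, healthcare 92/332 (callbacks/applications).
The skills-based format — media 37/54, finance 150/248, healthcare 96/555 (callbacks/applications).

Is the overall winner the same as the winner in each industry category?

Yes

Media: Format B 41/52 = 78.8%, the skills-based format 37/54 = 68.5% → Format B
Finance: Format B 62/91 = 68.1%, the skills-based format 150/248 = 60.5% → Format B
Healthcare: Format B 92/332 = 27.7%, the skills-based format 96/555 = 17.3% → Format B
Overall: Format B 195/475 = 41.1%, the skills-based format 283/857 = 33.0% → Format B
Format B wins overall and in every industry group — no reversal.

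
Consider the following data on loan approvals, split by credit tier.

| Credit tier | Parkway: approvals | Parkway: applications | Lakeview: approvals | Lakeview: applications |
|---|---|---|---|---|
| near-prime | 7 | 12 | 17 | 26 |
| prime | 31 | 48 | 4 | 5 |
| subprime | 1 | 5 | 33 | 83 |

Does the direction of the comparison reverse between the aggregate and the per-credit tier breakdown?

Yes

Near-prime: Parkway 7/12 = 58.3%, Lakeview 17/26 = 65.4% → Lakeview
Prime: Parkway 31/48 = 64.6%, Lakeview 4/5 = 80.0% → Lakeview
Subprime: Parkway 1/5 = 20.0%, Lakeview 33/83 = 39.8% → Lakeview
Overall: Parkway 39/65 = 60.0%, Lakeview 54/114 = 47.4% → Parkway
Lakeview wins each credit group but Parkway wins overall — the comparison reverses. Lakeview's applications skew toward subprime, which has a lower base rate.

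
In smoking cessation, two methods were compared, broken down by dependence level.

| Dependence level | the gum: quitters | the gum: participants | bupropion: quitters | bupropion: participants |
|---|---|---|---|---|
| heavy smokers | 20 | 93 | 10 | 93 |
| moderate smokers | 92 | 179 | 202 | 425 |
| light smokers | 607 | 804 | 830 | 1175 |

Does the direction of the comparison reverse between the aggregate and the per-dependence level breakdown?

No

Heavy smokers: the gum 20/93 = 21.5%, bupropion 10/93 = 10.8% → the gum
Moderate smokers: the gum 92/179 = 51.4%, bupropion 202/425 = 47.5% → the gum
Light smokers: the gum 607/804 = 75.5%, bupropion 830/1175 = 70.6% → the gum
Overall: the gum 719/1076 = 66.8%, bupropion 1042/1693 = 61.5% → the gum
The gum wins overall and in every dependence group — no reversal.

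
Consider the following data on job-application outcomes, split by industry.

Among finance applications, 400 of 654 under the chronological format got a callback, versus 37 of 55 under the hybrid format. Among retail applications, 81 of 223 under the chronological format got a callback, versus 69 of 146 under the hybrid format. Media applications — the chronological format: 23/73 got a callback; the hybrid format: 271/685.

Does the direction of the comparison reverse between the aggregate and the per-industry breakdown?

Finance: the chronological format 400/654 = 61.2%, the hybrid format 37/55 = 67.3% → the hybrid format
Retail: the chronological format 81/223 = 36.3%, the hybrid format 69/146 = 47.3% → the hybrid format
Media: the chronological format 23/73 = 31.5%, the hybrid format 271/685 = 39.6% → the hybrid format
Overall: the chronological format 504/950 = 53.1%, the hybrid format 377/886 = 42.6% → the chronological format
The hybrid format wins each industry group but the chronological format wins overall — the comparison reverses. The hybrid format's applications skew toward media, which has a lower base rate.

Yes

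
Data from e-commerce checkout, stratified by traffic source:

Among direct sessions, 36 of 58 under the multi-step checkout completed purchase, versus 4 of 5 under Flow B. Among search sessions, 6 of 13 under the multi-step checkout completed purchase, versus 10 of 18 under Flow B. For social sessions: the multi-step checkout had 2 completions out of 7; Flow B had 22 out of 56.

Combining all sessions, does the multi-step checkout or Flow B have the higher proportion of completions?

the multi-step checkout

Direct: the multi-step checkout 36/58 = 62.1%, Flow B 4/5 = 80.0% → Flow B
Search: the multi-step checkout 6/13 = 46.2%, Flow B 10/18 = 55.6% → Flow B
Social: the multi-step checkout 2/7 = 28.6%, Flow B 22/56 = 39.3% → Flow B
Overall: the multi-step checkout 44/78 = 56.4%, Flow B 36/79 = 45.6% → the multi-step checkout
(Flow B wins every traffic group but the multi-step checkout wins overall — Flow B's sessions skew toward the low-rate social group.)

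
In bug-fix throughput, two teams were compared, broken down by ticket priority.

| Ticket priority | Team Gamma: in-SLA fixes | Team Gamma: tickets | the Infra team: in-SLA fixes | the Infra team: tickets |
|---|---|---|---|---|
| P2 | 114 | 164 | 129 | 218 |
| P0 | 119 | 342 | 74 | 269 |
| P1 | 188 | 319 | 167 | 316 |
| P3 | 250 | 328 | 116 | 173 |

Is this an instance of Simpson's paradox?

P2: Team Gamma 114/164 = 69.5%, the Infra team 129/218 = 59.2% → Team Gamma
P0: Team Gamma 119/342 = 34.8%, the Infra team 74/269 = 27.5% → Team Gamma
P1: Team Gamma 188/319 = 58.9%, the Infra team 167/316 = 52.8% → Team Gamma
P3: Team Gamma 250/328 = 76.2%, the Infra team 116/173 = 67.1% → Team Gamma
Overall: Team Gamma 671/1153 = 58.2%, the Infra team 486/976 = 49.8% → Team Gamma
Team Gamma wins overall and in every ticket group — no reversal.

No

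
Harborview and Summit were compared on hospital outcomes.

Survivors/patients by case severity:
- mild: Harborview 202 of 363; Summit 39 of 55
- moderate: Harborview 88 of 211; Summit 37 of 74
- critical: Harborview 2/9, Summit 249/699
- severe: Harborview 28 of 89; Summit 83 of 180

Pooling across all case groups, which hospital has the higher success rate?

Harborview

Mild: Harborview 202/363 = 55.6%, Summit 39/55 = 70.9% → Summit
Moderate: Harborview 88/211 = 41.7%, Summit 37/74 = 50.0% → Summit
Critical: Harborview 2/9 = 22.2%, Summit 249/699 = 35.6% → Summit
Severe: Harborview 28/89 = 31.5%, Summit 83/180 = 46.1% → Summit
Overall: Harborview 320/672 = 47.6%, Summit 408/1008 = 40.5% → Harborview
(Summit wins every case group but Harborview wins overall — Summit's patients skew toward the low-rate critical group.)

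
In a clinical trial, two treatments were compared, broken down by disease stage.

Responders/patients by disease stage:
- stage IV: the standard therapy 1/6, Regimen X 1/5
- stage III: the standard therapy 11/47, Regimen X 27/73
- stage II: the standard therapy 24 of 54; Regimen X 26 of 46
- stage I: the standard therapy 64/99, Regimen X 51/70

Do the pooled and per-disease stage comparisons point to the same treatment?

Stage IV: the standard therapy 1/6 = 16.7%, Regimen X 1/5 = 20.0% → Regimen X
Stage III: the standard therapy 11/47 = 23.4%, Regimen X 27/73 = 37.0% → Regimen X
Stage II: the standard therapy 24/54 = 44.4%, Regimen X 26/46 = 56.5% → Regimen X
Stage I: the standard therapy 64/99 = 64.6%, Regimen X 51/70 = 72.9% → Regimen X
Overall: the standard therapy 100/206 = 48.5%, Regimen X 105/194 = 54.1% → Regimen X
Regimen X wins overall and in every disease group — no reversal.

Yes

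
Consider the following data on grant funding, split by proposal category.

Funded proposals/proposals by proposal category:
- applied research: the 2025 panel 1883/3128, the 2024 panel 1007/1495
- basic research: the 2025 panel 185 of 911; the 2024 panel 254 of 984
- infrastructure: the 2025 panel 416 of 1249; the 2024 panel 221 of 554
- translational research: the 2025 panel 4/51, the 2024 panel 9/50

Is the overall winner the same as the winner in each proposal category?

Applied research: the 2025 panel 1883/3128 = 60.2%, the 2024 panel 1007/1495 = 67.4% → the 2024 panel
Basic research: the 2025 panel 185/911 = 20.3%, the 2024 panel 254/984 = 25.8% → the 2024 panel
Infrastructure: the 2025 panel 416/1249 = 33.3%, the 2024 panel 221/554 = 39.9% → the 2024 panel
Translational research: the 2025 panel 4/51 = 7.8%, the 2024 panel 9/50 = 18.0% → the 2024 panel
Overall: the 2025 panel 2488/5339 = 46.6%, the 2024 panel 1491/3083 = 48.4% → the 2024 panel
The 2024 panel wins overall and in every proposal group — no reversal.

Yes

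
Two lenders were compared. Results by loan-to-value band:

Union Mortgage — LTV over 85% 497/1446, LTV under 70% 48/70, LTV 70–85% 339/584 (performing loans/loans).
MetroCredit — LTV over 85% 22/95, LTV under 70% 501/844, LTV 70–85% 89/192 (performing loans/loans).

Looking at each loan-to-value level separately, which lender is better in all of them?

Union Mortgage

LTV over 85%: Union Mortgage 497/1446 = 34.4%, MetroCredit 22/95 = 23.2% → Union Mortgage
LTV under 70%: Union Mortgage 48/70 = 68.6%, MetroCredit 501/844 = 59.4% → Union Mortgage
LTV 70–85%: Union Mortgage 339/584 = 58.0%, MetroCredit 89/192 = 46.4% → Union Mortgage
Union Mortgage has the higher rate in all 3 groups.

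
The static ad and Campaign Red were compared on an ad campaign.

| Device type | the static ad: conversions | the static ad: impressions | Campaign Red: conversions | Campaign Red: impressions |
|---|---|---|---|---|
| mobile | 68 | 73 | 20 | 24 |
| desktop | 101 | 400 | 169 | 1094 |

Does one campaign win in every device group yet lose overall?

Mobile: the static ad 68/73 = 93.2%, Campaign Red 20/24 = 83.3% → the static ad
Desktop: the static ad 101/400 = 25.2%, Campaign Red 169/1094 = 15.4% → the static ad
Overall: the static ad 169/473 = 35.7%, Campaign Red 189/1118 = 16.9% → the static ad
The static ad wins overall and in every device group — no reversal.

No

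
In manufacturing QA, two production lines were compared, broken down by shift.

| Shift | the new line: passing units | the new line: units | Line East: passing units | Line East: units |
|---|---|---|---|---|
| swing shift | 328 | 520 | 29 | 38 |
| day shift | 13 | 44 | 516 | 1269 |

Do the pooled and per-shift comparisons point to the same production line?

No

Swing shift: the new line 328/520 = 63.1%, Line East 29/38 = 76.3% → Line East
Day shift: the new line 13/44 = 29.5%, Line East 516/1269 = 40.7% → Line East
Overall: the new line 341/564 = 60.5%, Line East 545/1307 = 41.7% → the new line
Line East wins each shift group but the new line wins overall — the comparison reverses. Line East's units skew toward day shift, which has a lower base rate.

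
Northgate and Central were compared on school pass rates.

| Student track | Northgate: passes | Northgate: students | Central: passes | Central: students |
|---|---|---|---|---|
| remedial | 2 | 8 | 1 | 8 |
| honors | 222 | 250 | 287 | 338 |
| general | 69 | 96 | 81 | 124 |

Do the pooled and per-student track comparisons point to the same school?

Yes

Remedial: Northgate 2/8 = 25.0%, Central 1/8 = 12.5% → Northgate
Honors: Northgate 222/250 = 88.8%, Central 287/338 = 84.9% → Northgate
General: Northgate 69/96 = 71.9%, Central 81/124 = 65.3% → Northgate
Overall: Northgate 293/354 = 82.8%, Central 369/470 = 78.5% → Northgate
Northgate wins overall and in every student group — no reversal.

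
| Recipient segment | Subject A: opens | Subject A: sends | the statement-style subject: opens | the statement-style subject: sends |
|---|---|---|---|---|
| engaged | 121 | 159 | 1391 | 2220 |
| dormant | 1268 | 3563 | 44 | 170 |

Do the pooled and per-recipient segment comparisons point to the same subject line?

No

Engaged: Subject A 121/159 = 76.1%, the statement-style subject 1391/2220 = 62.7% → Subject A
Dormant: Subject A 1268/3563 = 35.6%, the statement-style subject 44/170 = 25.9% → Subject A
Overall: Subject A 1389/3722 = 37.3%, the statement-style subject 1435/2390 = 60.0% → the statement-style subject
Subject A wins each recipient group but the statement-style subject wins overall — the comparison reverses. Subject A's sends skew toward dormant, which has a lower base rate.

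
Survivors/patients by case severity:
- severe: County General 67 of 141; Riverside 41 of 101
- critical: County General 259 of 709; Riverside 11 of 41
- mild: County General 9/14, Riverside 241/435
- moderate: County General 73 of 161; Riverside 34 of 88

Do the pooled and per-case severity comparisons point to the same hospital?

Severe: County General 67/141 = 47.5%, Riverside 41/101 = 40.6% → County General
Critical: County General 259/709 = 36.5%, Riverside 11/41 = 26.8% → County General
Mild: County General 9/14 = 64.3%, Riverside 241/435 = 55.4% → County General
Moderate: County General 73/161 = 45.3%, Riverside 34/88 = 38.6% → County General
Overall: County General 408/1025 = 39.8%, Riverside 327/665 = 49.2% → Riverside
County General wins each case group but Riverside wins overall — the comparison reverses. County General's patients skew toward critical, which has a lower base rate.

No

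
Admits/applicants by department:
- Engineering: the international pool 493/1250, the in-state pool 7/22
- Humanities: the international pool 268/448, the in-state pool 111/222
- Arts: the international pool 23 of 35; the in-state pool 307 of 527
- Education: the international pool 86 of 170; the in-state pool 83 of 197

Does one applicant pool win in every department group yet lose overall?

Engineering: the international pool 493/1250 = 39.4%, the in-state pool 7/22 = 31.8% → the international pool
Humanities: the international pool 268/448 = 59.8%, the in-state pool 111/222 = 50.0% → the international pool
Arts: the international pool 23/35 = 65.7%, the in-state pool 307/527 = 58.3% → the international pool
Education: the international pool 86/170 = 50.6%, the in-state pool 83/197 = 42.1% → the international pool
Overall: the international pool 870/1903 = 45.7%, the in-state pool 508/968 = 52.5% → the in-state pool
The international pool wins each department group but the in-state pool wins overall — the comparison reverses. The international pool's applicants skew toward Engineering, which has a lower base rate.

Yes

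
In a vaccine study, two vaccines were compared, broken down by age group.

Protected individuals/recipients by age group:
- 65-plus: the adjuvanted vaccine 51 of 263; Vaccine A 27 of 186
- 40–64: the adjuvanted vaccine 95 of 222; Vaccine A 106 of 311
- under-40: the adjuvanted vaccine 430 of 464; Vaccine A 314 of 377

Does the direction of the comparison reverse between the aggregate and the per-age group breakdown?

65-plus: the adjuvanted vaccine 51/263 = 19.4%, Vaccine A 27/186 = 14.5% → the adjuvanted vaccine
40–64: the adjuvanted vaccine 95/222 = 42.8%, Vaccine A 106/311 = 34.1% → the adjuvanted vaccine
Under-40: the adjuvanted vaccine 430/464 = 92.7%, Vaccine A 314/377 = 83.3% → the adjuvanted vaccine
Overall: the adjuvanted vaccine 576/949 = 60.7%, Vaccine A 447/874 = 51.1% → the adjuvanted vaccine
The adjuvanted vaccine wins overall and in every age group — no reversal.

No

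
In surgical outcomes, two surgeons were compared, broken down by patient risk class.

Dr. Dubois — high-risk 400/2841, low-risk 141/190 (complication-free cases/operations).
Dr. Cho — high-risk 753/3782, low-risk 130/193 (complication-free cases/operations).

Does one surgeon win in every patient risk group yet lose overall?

No

High-risk: Dr. Dubois 400/2841 = 14.1%, Dr. Cho 753/3782 = 19.9% → Dr. Cho
Low-risk: Dr. Dubois 141/190 = 74.2%, Dr. Cho 130/193 = 67.4% → Dr. Dubois
Overall: Dr. Dubois 541/3031 = 17.8%, Dr. Cho 883/3975 = 22.2% → Dr. Cho
Neither sweeps: Dr. Dubois wins 1 of 2 groups, Dr. Cho wins 1. Dr. Cho wins overall but not every group — no Simpson reversal.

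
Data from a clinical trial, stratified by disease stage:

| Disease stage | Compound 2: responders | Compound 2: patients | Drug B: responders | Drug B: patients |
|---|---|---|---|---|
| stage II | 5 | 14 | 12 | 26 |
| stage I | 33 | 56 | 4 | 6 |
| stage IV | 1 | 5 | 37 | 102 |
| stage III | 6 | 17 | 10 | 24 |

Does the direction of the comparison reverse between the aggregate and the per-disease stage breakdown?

Stage II: Compound 2 5/14 = 35.7%, Drug B 12/26 = 46.2% → Drug B
Stage I: Compound 2 33/56 = 58.9%, Drug B 4/6 = 66.7% → Drug B
Stage IV: Compound 2 1/5 = 20.0%, Drug B 37/102 = 36.3% → Drug B
Stage III: Compound 2 6/17 = 35.3%, Drug B 10/24 = 41.7% → Drug B
Overall: Compound 2 45/92 = 48.9%, Drug B 63/158 = 39.9% → Compound 2
Drug B wins each disease group but Compound 2 wins overall — the comparison reverses. Drug B's patients skew toward stage IV, which has a lower base rate.

Yes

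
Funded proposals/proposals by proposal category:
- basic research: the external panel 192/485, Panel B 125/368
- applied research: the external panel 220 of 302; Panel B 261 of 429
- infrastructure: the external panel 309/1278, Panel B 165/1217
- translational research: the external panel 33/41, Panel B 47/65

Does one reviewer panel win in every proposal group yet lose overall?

Basic research: the external panel 192/485 = 39.6%, Panel B 125/368 = 34.0% → the external panel
Applied research: the external panel 220/302 = 72.8%, Panel B 261/429 = 60.8% → the external panel
Infrastructure: the external panel 309/1278 = 24.2%, Panel B 165/1217 = 13.6% → the external panel
Translational research: the external panel 33/41 = 80.5%, Panel B 47/65 = 72.3% → the external panel
Overall: the external panel 754/2106 = 35.8%, Panel B 598/2079 = 28.8% → the external panel
The external panel wins overall and in every proposal group — no reversal.

No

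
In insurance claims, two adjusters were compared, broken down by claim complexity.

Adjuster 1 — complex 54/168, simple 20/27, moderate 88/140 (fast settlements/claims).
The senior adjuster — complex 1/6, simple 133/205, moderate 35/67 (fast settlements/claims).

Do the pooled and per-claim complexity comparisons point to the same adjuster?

No

Complex: Adjuster 1 54/168 = 32.1%, the senior adjuster 1/6 = 16.7% → Adjuster 1
Simple: Adjuster 1 20/27 = 74.1%, the senior adjuster 133/205 = 64.9% → Adjuster 1
Moderate: Adjuster 1 88/140 = 62.9%, the senior adjuster 35/67 = 52.2% → Adjuster 1
Overall: Adjuster 1 162/335 = 48.4%, the senior adjuster 169/278 = 60.8% → the senior adjuster
Adjuster 1 wins each claim group but the senior adjuster wins overall — the comparison reverses. Adjuster 1's claims skew toward complex, which has a lower base rate.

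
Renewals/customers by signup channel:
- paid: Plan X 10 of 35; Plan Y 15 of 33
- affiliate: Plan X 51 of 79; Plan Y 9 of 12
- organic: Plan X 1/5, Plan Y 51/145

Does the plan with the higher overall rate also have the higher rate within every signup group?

Paid: Plan X 10/35 = 28.6%, Plan Y 15/33 = 45.5% → Plan Y
Affiliate: Plan X 51/79 = 64.6%, Plan Y 9/12 = 75.0% → Plan Y
Organic: Plan X 1/5 = 20.0%, Plan Y 51/145 = 35.2% → Plan Y
Overall: Plan X 62/119 = 52.1%, Plan Y 75/190 = 39.5% → Plan X
Plan Y wins each signup group but Plan X wins overall — the comparison reverses. Plan Y's customers skew toward organic, which has a lower base rate.

No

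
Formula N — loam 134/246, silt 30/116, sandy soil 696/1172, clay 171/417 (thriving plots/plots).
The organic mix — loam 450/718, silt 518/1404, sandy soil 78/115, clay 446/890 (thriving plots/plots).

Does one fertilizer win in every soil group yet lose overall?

Yes

Loam: Formula N 134/246 = 54.5%, the organic mix 450/718 = 62.7% → the organic mix
Silt: Formula N 30/116 = 25.9%, the organic mix 518/1404 = 36.9% → the organic mix
Sandy soil: Formula N 696/1172 = 59.4%, the organic mix 78/115 = 67.8% → the organic mix
Clay: Formula N 171/417 = 41.0%, the organic mix 446/890 = 50.1% → the organic mix
Overall: Formula N 1031/1951 = 52.8%, the organic mix 1492/3127 = 47.7% → Formula N
The organic mix wins each soil group but Formula N wins overall — the comparison reverses. The organic mix's plots skew toward silt, which has a lower base rate.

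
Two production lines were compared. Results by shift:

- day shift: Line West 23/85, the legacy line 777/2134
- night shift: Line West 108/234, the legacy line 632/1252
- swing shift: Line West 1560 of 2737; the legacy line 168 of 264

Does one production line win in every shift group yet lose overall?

Yes

Day shift: Line West 23/85 = 27.1%, the legacy line 777/2134 = 36.4% → the legacy line
Night shift: Line West 108/234 = 46.2%, the legacy line 632/1252 = 50.5% → the legacy line
Swing shift: Line West 1560/2737 = 57.0%, the legacy line 168/264 = 63.6% → the legacy line
Overall: Line West 1691/3056 = 55.3%, the legacy line 1577/3650 = 43.2% → Line West
The legacy line wins each shift group but Line West wins overall — the comparison reverses. The legacy line's units skew toward day shift, which has a lower base rate.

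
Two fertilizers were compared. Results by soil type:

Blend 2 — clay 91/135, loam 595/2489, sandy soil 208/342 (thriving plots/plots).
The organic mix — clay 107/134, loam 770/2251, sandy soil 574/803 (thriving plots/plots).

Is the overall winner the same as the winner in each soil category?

Yes

Clay: Blend 2 91/135 = 67.4%, the organic mix 107/134 = 79.9% → the organic mix
Loam: Blend 2 595/2489 = 23.9%, the organic mix 770/2251 = 34.2% → the organic mix
Sandy soil: Blend 2 208/342 = 60.8%, the organic mix 574/803 = 71.5% → the organic mix
Overall: Blend 2 894/2966 = 30.1%, the organic mix 1451/3188 = 45.5% → the organic mix
The organic mix wins overall and in every soil group — no reversal.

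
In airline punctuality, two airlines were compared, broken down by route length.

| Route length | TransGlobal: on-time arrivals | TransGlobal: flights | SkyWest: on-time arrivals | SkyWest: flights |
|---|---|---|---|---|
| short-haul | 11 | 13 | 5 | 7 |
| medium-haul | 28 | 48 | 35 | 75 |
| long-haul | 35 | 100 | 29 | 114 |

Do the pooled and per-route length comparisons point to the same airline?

Short-haul: TransGlobal 11/13 = 84.6%, SkyWest 5/7 = 71.4% → TransGlobal
Medium-haul: TransGlobal 28/48 = 58.3%, SkyWest 35/75 = 46.7% → TransGlobal
Long-haul: TransGlobal 35/100 = 35.0%, SkyWest 29/114 = 25.4% → TransGlobal
Overall: TransGlobal 74/161 = 46.0%, SkyWest 69/196 = 35.2% → TransGlobal
TransGlobal wins overall and in every route group — no reversal.

Yes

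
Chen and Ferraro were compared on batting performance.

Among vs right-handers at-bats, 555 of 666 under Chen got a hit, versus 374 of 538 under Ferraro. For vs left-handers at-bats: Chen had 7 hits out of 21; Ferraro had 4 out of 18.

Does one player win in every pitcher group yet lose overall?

Vs right-handers: Chen 555/666 = 83.3%, Ferraro 374/538 = 69.5% → Chen
Vs left-handers: Chen 7/21 = 33.3%, Ferraro 4/18 = 22.2% → Chen
Overall: Chen 562/687 = 81.8%, Ferraro 378/556 = 68.0% → Chen
Chen wins overall and in every pitcher group — no reversal.

No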